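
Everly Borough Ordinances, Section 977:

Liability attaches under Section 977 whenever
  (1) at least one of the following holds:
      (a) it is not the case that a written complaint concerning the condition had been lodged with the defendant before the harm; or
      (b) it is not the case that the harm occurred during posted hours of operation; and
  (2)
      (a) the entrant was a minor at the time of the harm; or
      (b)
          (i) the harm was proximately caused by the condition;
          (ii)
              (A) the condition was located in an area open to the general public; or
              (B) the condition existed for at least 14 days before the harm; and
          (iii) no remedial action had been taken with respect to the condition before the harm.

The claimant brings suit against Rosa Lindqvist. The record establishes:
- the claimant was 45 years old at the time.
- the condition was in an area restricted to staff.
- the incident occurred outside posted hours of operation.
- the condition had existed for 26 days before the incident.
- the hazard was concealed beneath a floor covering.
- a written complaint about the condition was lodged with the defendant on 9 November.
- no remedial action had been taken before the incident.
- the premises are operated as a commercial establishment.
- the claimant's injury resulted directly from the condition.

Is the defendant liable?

(a) not (complaint lodged) — not satisfied.
(b) not (during posted hours) — satisfied.
So (1) is satisfied (F OR T).
(a) entrant a minor — not met.
(i) proximate cause — holds.
(A) public area — not satisfied.
(B) condition ≥14 days old — met.
(ii): F OR T → true.
(iii) no remedial action — met.
So (b) is satisfied (T AND T AND T).
(2) = F OR T = true.
So Overall is satisfied (T AND T).

Yes — liable.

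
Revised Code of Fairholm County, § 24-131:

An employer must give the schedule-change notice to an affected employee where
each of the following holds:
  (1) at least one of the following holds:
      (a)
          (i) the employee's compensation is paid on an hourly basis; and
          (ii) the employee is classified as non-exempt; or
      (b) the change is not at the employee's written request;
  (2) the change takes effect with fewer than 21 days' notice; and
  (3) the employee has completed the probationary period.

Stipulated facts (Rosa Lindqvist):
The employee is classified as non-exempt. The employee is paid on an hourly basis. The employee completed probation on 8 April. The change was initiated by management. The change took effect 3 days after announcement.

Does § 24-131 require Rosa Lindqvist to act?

(i) hourly-paid — satisfied.
(ii) non-exempt — satisfied.
(a) = T AND T = true.
(b) not employee-requested — met.
So (1) is satisfied (T OR T).
(2) < 21 days' notice — holds.
(3) past probation — satisfied.
Overall = T AND T AND T = true.

Yes — required.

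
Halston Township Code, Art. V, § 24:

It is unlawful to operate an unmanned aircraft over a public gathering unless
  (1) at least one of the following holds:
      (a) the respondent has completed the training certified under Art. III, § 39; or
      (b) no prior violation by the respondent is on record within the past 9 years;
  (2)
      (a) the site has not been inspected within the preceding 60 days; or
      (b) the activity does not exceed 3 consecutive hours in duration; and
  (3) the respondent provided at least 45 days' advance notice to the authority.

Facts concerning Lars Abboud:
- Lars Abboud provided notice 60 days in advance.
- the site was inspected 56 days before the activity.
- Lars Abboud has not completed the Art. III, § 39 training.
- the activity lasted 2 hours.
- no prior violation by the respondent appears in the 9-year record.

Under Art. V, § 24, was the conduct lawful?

(a) training certified — not satisfied.
(b) no prior violation — satisfied.
(1): F OR T → true.
(a) not (site inspected) — fails.
(b) ≤ 3 hrs duration — holds.
(2) = F OR T = true.
(3) ≥45 days' notice — met.
Overall: T AND T AND T → true.

Yes — lawful.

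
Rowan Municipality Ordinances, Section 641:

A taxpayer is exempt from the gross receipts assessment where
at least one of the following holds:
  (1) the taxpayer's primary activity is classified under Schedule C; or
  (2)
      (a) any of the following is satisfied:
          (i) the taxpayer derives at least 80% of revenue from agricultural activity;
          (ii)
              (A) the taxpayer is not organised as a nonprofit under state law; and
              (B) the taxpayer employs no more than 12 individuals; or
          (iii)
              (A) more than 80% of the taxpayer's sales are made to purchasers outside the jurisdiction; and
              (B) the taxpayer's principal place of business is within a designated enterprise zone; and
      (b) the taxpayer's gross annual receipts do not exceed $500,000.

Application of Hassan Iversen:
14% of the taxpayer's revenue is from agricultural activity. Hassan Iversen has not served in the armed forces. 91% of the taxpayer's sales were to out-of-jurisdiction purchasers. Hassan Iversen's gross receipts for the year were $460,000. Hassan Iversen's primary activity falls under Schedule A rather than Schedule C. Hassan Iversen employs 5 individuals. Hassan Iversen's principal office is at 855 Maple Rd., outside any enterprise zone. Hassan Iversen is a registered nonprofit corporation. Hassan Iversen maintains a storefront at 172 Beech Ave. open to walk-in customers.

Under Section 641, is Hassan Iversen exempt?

(1) Schedule C activity — not met.
(i) ≥80% agricultural — fails.
(A) not (nonprofit) — not satisfied.
(B) ≤ 12 employees — met.
So (ii) is not satisfied (F AND T).
(A) >80% out-of-jur. sales — satisfied.
(B) in enterprise zone — fails.
So (iii) is not satisfied (T AND F).
So (a) is not satisfied (F OR F OR F).
(b) receipts ≤ $500,000 — met.
So (2) is not satisfied (F AND T).
Overall = F OR F = false.

No — not exempt.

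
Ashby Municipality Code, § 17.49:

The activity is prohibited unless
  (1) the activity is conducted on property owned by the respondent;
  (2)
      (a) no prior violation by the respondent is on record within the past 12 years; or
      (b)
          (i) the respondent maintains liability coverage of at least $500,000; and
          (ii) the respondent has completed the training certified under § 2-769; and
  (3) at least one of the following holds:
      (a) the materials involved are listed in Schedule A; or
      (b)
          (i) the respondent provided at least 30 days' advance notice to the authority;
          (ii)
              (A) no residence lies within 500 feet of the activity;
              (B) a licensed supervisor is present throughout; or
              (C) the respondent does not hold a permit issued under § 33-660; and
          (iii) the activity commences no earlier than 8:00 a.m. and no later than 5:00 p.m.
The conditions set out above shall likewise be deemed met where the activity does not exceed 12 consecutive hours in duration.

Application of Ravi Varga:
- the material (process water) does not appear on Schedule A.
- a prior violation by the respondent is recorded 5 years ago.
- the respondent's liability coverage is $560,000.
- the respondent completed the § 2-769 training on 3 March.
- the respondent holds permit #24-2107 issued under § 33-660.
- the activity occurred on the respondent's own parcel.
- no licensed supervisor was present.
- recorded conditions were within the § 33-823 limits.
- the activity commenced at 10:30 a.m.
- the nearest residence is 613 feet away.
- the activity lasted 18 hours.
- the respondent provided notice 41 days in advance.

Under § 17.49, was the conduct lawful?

Yes — lawful.

(1) own property — holds.
(a) no prior violation — fails.
(i) coverage ≥ $500,000 — satisfied.
(ii) training certified — satisfied.
(b): T AND T → true.
(2): F OR T → true.
(a) Schedule A material — fails.
(i) ≥30 days' notice — met.
(A) no residence in 500 ft — satisfied.
(B) supervisor present — not satisfied.
(C) not (holds permit) — not met.
(ii) = T OR F OR F = true.
(iii) start within hours — met.
So (b) is satisfied (T AND T AND T).
So (3) is satisfied (F OR T).
Overall = T AND T AND T = true.
Exception (≤ 12 hrs duration) — not satisfied.
Result: main true OR exception false → true.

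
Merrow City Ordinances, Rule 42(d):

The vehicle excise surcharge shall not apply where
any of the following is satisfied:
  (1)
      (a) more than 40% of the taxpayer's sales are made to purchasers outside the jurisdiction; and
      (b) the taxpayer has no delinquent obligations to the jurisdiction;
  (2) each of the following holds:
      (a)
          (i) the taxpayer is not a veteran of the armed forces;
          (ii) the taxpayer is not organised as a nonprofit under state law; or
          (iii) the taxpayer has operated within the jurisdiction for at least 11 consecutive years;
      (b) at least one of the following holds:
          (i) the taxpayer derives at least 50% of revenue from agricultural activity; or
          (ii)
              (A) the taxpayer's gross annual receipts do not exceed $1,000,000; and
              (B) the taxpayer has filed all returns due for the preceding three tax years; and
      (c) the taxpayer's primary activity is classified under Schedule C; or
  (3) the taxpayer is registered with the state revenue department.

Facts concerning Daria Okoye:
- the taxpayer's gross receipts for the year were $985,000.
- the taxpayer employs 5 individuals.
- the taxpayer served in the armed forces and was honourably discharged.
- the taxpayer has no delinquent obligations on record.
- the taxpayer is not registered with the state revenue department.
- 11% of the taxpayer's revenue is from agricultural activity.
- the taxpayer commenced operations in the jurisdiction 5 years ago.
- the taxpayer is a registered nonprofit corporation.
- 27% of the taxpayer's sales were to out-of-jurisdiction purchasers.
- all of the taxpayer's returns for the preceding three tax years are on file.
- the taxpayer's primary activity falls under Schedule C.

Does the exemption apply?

No — not exempt.

(a) >40% out-of-jur. sales — not satisfied.
(b) no delinquency — holds.
So (1) is not satisfied (F AND T).
(i) not (veteran) — not satisfied.
(ii) not (nonprofit) — not met.
(iii) ≥ 11 yrs in jurisdiction — not satisfied.
So (a) is not satisfied (F OR F OR F).
(i) ≥50% agricultural — not satisfied.
(A) receipts ≤ $1,000,000 — met.
(B) returns current — satisfied.
So (ii) is satisfied (T AND T).
So (b) is satisfied (F OR T).
(c) Schedule C activity — holds.
(2): F AND T AND T → false.
(3) state-registered — not satisfied.
So Overall is not satisfied (F OR F OR F).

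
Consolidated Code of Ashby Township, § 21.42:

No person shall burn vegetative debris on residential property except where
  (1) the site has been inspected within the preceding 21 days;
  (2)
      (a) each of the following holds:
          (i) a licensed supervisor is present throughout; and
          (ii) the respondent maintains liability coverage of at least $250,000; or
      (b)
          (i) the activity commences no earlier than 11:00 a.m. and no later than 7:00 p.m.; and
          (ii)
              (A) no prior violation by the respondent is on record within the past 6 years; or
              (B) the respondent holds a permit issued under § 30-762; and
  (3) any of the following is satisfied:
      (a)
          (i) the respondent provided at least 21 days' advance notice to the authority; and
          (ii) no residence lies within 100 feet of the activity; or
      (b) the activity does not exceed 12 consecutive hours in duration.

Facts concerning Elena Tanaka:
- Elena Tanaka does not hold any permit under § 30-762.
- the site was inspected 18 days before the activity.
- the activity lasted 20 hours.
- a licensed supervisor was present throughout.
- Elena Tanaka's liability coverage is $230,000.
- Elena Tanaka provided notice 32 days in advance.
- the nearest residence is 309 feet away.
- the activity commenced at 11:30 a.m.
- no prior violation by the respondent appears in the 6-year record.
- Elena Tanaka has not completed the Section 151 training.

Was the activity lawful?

Yes — lawful.

(1) site inspected — holds.
(i) supervisor present — satisfied.
(ii) coverage ≥ $250,000 — not satisfied.
(a): T AND F → false.
(i) start within hours — holds.
(A) no prior violation — holds.
(B) holds permit — fails.
(ii): T OR F → true.
(b): T AND T → true.
So (2) is satisfied (F OR T).
(i) ≥21 days' notice — holds.
(ii) no residence in 100 ft — holds.
So (a) is satisfied (T AND T).
(b) ≤ 12 hrs duration — not satisfied.
So (3) is satisfied (T OR F).
Overall = T AND T AND T = true.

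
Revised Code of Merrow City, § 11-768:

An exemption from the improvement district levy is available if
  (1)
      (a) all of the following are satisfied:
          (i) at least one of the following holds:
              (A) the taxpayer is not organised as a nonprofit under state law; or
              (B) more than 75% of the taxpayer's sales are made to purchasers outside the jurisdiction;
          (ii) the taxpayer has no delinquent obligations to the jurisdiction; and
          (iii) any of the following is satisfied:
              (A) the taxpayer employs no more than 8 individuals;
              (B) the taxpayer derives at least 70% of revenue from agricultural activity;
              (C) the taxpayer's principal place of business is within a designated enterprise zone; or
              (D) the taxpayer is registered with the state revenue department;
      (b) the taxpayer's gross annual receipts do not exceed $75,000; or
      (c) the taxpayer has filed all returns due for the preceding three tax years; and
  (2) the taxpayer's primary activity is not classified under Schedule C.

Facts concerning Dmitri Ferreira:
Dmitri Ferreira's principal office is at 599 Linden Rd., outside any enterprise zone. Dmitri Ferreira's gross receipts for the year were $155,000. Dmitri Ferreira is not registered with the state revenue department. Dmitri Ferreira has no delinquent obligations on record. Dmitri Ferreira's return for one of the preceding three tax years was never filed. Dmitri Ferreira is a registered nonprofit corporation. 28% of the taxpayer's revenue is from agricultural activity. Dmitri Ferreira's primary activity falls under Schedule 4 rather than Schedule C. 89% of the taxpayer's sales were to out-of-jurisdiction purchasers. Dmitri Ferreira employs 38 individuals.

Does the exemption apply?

No — not exempt.

(A) not (nonprofit) — fails.
(B) >75% out-of-jur. sales — holds.
(i): F OR T → true.
(ii) no delinquency — satisfied.
(A) ≤ 8 employees — not satisfied.
(B) ≥70% agricultural — fails.
(C) in enterprise zone — not satisfied.
(D) state-registered — not met.
(iii) = F OR F OR F OR F = false.
(a) = T AND T AND F = false.
(b) receipts ≤ $75,000 — fails.
(c) returns current — fails.
(1): F OR F OR F → false.
(2) not (Schedule C activity) — satisfied.
Overall = F AND T = false.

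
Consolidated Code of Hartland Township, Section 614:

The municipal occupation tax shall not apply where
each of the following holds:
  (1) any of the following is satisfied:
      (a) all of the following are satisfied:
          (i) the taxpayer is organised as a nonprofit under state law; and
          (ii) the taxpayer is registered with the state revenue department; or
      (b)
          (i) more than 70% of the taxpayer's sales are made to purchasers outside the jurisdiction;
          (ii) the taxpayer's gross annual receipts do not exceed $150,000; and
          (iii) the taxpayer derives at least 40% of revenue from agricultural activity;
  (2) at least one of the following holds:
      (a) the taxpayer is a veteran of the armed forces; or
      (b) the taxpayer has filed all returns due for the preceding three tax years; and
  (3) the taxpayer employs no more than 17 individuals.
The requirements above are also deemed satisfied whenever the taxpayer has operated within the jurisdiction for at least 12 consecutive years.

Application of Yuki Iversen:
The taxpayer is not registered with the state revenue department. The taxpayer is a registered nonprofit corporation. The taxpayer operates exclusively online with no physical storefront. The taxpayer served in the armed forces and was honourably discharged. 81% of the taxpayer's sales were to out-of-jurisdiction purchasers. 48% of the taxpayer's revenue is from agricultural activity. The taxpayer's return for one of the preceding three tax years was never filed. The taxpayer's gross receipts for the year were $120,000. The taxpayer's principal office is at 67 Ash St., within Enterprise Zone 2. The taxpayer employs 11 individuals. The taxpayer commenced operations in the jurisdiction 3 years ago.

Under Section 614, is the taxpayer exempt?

(i) nonprofit — holds.
(ii) state-registered — fails.
(a) = T AND F = false.
(i) >70% out-of-jur. sales — satisfied.
(ii) receipts ≤ $150,000 — satisfied.
(iii) ≥40% agricultural — met.
(b) = T AND T AND T = true.
(1): F OR T → true.
(a) veteran — met.
(b) returns current — not satisfied.
(2): T OR F → true.
(3) ≤ 17 employees — met.
So Overall is satisfied (T AND T AND T).
Exception (≥ 12 yrs in jurisdiction) — not satisfied.
Result: main true OR exception false → true.

Yes — exempt.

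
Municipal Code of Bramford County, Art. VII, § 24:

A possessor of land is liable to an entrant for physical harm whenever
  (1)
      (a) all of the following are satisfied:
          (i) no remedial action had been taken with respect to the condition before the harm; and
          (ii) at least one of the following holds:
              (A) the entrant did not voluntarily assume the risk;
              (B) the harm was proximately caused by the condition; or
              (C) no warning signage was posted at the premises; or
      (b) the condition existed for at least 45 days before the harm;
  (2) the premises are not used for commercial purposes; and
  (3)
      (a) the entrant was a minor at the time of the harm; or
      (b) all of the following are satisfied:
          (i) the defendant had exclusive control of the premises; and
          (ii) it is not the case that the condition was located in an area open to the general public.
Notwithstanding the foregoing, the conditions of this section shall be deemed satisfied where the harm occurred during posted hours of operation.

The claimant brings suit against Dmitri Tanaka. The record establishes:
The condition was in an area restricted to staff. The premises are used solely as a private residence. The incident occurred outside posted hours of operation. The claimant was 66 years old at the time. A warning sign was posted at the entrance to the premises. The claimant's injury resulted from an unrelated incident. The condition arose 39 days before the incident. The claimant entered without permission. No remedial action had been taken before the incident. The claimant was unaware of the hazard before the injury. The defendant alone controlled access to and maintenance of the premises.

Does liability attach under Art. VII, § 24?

Yes — liable.

(i) no remedial action — satisfied.
(A) no assumed risk — satisfied.
(B) proximate cause — fails.
(C) no signage posted — fails.
So (ii) is satisfied (T OR F OR F).
So (a) is satisfied (T AND T).
(b) condition ≥45 days old — not met.
So (1) is satisfied (T OR F).
(2) not (commercial use) — holds.
(a) entrant a minor — not satisfied.
(i) exclusive control — satisfied.
(ii) not (public area) — holds.
(b) = T AND T = true.
(3) = F OR T = true.
Overall = T AND T AND T = true.
Exception (during posted hours) — not satisfied.
Result: main true OR exception false → true.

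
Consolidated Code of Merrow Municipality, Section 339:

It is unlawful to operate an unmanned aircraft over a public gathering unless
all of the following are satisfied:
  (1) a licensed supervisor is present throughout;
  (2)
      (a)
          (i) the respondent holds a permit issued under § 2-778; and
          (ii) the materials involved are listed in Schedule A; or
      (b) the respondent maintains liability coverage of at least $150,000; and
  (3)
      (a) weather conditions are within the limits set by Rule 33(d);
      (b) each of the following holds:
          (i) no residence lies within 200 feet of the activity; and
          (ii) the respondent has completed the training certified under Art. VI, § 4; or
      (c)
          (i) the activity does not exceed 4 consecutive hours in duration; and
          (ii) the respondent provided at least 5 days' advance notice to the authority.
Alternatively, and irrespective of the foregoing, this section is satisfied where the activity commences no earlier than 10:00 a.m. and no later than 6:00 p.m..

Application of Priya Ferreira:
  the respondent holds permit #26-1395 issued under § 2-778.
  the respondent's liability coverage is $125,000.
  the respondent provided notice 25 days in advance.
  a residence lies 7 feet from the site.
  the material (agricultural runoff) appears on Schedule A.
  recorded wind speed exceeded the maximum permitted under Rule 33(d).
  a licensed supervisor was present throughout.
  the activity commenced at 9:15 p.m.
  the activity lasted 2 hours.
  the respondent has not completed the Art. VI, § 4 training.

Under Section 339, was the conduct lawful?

(1) supervisor present — met.
(i) holds permit — satisfied.
(ii) Schedule A material — holds.
So (a) is satisfied (T AND T).
(b) coverage ≥ $150,000 — fails.
So (2) is satisfied (T OR F).
(a) weather ok — not satisfied.
(i) no residence in 200 ft — not satisfied.
(ii) training certified — fails.
(b): F AND F → false.
(i) ≤ 4 hrs duration — holds.
(ii) ≥5 days' notice — met.
So (c) is satisfied (T AND T).
(3): F OR F OR T → true.
Overall = T AND T AND T = true.
Exception (start within hours) — not satisfied.
Result: main true OR exception false → true.

Yes — lawful.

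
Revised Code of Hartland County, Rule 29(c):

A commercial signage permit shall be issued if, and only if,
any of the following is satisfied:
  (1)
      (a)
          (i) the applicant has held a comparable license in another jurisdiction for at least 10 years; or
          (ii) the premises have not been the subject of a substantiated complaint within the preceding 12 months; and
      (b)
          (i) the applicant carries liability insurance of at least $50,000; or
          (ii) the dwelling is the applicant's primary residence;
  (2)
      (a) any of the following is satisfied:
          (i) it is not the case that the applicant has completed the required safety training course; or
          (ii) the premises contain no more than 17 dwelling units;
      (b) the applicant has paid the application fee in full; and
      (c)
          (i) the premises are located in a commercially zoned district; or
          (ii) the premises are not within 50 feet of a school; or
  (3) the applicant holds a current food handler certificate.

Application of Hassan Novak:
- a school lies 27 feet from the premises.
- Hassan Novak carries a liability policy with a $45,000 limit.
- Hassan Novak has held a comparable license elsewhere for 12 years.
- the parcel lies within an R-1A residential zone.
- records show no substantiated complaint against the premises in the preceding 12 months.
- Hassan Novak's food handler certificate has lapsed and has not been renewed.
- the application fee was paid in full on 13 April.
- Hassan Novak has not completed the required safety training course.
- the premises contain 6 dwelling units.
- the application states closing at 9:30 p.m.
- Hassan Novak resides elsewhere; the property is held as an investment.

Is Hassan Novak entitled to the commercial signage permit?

(i) prior license ≥ 10 yr — holds.
(ii) no complaint in 12 mo. — holds.
(a) = T OR T = true.
(i) insurance ≥ $50,000 — not satisfied.
(ii) primary residence — not satisfied.
So (b) is not satisfied (F OR F).
(1) = T AND F = false.
(i) not (safety training) — holds.
(ii) ≤ 17 units — met.
So (a) is satisfied (T OR T).
(b) fee paid — met.
(i) commercially zoned — not met.
(ii) ≥50 ft from school — not satisfied.
(c): F OR F → false.
(2) = T AND T AND F = false.
(3) food handler cert. — fails.
So Overall is not satisfied (F OR F OR F).

No — denied.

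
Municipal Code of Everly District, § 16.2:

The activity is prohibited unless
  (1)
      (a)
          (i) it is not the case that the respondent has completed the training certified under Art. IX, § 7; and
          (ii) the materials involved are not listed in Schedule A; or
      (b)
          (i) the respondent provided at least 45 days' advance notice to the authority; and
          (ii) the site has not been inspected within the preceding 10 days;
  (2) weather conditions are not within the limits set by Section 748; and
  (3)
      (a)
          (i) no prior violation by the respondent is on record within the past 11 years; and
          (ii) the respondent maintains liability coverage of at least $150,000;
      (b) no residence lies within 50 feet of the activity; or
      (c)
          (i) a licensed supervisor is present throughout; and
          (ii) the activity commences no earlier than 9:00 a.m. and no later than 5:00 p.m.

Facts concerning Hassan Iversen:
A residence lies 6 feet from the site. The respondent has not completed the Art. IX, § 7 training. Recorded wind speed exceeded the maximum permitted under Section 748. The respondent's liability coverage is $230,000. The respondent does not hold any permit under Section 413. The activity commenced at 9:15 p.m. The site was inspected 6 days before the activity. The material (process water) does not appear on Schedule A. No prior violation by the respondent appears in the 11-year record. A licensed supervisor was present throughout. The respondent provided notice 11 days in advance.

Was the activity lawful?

(i) not (training certified) — holds.
(ii) not (Schedule A material) — met.
(a) = T AND T = true.
(i) ≥45 days' notice — fails.
(ii) not (site inspected) — not satisfied.
So (b) is not satisfied (F AND F).
(1): T OR F → true.
(2) not (weather ok) — met.
(i) no prior violation — met.
(ii) coverage ≥ $150,000 — holds.
(a) = T AND T = true.
(b) no residence in 50 ft — not satisfied.
(i) supervisor present — satisfied.
(ii) start within hours — not satisfied.
So (c) is not satisfied (T AND F).
So (3) is satisfied (T OR F OR F).
Overall: T AND T AND T → true.

Yes — lawful.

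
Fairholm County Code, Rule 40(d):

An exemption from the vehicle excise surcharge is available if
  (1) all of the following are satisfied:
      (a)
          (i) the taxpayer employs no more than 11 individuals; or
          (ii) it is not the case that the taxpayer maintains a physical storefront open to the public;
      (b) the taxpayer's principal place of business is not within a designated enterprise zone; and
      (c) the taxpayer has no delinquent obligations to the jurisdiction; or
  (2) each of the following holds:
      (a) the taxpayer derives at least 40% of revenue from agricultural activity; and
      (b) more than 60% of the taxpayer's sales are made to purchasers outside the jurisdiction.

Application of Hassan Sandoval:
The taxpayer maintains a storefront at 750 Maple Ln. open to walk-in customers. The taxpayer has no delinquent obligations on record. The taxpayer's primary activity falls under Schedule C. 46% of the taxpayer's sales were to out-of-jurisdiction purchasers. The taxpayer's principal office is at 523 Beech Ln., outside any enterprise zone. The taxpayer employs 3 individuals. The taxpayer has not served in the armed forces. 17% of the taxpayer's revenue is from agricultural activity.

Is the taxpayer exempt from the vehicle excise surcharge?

Yes — exempt.

(i) ≤ 11 employees — satisfied.
(ii) not (has storefront) — not satisfied.
So (a) is satisfied (T OR F).
(b) not (in enterprise zone) — satisfied.
(c) no delinquency — met.
So (1) is satisfied (T AND T AND T).
(a) ≥40% agricultural — not satisfied.
(b) >60% out-of-jur. sales — not met.
(2) = F AND F = false.
Overall = T OR F = true.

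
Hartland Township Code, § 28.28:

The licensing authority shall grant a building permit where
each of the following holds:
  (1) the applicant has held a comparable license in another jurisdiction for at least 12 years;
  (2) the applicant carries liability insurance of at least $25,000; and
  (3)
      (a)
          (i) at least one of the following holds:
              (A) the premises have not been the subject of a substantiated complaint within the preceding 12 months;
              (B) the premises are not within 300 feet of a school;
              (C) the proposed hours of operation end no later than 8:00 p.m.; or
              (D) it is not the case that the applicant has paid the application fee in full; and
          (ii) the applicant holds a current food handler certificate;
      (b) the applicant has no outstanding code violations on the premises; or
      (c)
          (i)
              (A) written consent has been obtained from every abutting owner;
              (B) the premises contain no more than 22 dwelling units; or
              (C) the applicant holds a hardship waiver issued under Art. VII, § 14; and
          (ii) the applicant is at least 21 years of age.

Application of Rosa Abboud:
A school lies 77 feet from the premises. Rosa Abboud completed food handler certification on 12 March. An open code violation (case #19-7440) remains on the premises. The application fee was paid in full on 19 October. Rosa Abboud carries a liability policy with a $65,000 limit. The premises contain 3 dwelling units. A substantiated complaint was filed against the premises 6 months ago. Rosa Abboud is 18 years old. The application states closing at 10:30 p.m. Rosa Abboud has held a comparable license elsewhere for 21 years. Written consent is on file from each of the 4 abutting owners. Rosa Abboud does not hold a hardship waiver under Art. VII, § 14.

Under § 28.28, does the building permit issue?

(1) prior license ≥ 12 yr — met.
(2) insurance ≥ $25,000 — holds.
(A) no complaint in 12 mo. — not satisfied.
(B) ≥300 ft from school — not met.
(C) closes by 8 p.m. — not satisfied.
(D) not (fee paid) — not met.
(i): F OR F OR F OR F → false.
(ii) food handler cert. — holds.
(a) = F AND T = false.
(b) no code violations — not satisfied.
(A) all abutters consent — satisfied.
(B) ≤ 22 units — holds.
(C) hardship waiver — not met.
So (i) is satisfied (T OR T OR F).
(ii) age ≥ 21 — not satisfied.
(c) = T AND F = false.
(3) = F OR F OR F = false.
So Overall is not satisfied (T AND T AND F).

No — denied.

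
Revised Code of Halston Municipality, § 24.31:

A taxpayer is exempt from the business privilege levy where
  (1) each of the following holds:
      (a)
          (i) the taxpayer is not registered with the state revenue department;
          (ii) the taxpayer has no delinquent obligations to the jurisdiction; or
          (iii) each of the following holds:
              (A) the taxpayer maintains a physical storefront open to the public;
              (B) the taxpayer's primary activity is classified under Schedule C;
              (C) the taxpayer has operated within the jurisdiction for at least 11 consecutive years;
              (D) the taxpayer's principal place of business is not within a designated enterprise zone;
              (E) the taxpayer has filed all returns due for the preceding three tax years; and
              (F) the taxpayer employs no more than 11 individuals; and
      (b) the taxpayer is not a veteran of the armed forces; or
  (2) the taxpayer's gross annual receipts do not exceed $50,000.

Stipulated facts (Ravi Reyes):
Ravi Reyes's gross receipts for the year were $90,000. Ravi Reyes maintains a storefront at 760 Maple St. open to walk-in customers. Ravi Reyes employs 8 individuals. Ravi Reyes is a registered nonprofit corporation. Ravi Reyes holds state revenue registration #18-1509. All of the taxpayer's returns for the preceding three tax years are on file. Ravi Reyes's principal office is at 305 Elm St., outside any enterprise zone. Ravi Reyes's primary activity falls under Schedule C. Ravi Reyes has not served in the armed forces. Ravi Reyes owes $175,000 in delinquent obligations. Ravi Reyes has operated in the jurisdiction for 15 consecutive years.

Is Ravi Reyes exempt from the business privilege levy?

Yes — exempt.

(i) not (state-registered) — not satisfied.
(ii) no delinquency — fails.
(A) has storefront — met.
(B) Schedule C activity — met.
(C) ≥ 11 yrs in jurisdiction — met.
(D) not (in enterprise zone) — satisfied.
(E) returns current — satisfied.
(F) ≤ 11 employees — met.
(iii) = T AND T AND T AND T AND T AND T = true.
(a): F OR F OR T → true.
(b) not (veteran) — holds.
(1) = T AND T = true.
(2) receipts ≤ $50,000 — not satisfied.
Overall = T OR F = true.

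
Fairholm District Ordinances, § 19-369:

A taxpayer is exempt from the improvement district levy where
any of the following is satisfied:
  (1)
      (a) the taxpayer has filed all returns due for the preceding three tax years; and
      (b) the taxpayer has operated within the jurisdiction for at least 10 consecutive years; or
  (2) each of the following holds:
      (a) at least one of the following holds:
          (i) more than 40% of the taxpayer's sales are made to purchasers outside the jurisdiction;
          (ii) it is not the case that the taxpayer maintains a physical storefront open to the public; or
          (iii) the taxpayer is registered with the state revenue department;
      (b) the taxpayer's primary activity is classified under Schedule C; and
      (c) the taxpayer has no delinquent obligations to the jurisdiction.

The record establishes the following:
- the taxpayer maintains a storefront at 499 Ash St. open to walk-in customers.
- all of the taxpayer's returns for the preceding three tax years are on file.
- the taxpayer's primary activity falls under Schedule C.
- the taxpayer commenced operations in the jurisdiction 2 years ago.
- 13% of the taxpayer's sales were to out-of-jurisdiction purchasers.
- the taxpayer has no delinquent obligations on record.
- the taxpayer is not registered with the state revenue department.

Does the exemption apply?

(a) returns current — holds.
(b) ≥ 10 yrs in jurisdiction — not met.
(1): T AND F → false.
(i) >40% out-of-jur. sales — not satisfied.
(ii) not (has storefront) — not met.
(iii) state-registered — not met.
So (a) is not satisfied (F OR F OR F).
(b) Schedule C activity — holds.
(c) no delinquency — holds.
So (2) is not satisfied (F AND T AND T).
Overall = F OR F = false.

No — not exempt.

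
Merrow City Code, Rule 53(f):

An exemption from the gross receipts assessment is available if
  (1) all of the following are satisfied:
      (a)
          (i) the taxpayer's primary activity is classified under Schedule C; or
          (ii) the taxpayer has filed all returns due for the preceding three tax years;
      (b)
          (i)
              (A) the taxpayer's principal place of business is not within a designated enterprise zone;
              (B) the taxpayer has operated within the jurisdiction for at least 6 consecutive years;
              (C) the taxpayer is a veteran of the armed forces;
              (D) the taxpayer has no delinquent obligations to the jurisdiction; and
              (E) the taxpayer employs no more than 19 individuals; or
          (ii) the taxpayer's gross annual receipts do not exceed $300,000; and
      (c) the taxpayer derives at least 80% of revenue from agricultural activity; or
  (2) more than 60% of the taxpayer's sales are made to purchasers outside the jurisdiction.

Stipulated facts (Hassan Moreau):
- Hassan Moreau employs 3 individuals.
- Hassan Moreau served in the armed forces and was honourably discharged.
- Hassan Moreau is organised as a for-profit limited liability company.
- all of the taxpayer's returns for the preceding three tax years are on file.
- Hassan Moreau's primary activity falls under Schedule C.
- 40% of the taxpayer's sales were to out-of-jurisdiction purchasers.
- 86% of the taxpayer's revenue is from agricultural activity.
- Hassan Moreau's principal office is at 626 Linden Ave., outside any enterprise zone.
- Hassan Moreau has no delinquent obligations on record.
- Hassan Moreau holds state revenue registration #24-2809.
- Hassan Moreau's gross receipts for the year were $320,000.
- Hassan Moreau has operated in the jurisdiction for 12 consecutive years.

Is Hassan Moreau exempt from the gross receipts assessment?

(i) Schedule C activity — met.
(ii) returns current — satisfied.
(a): T OR T → true.
(A) not (in enterprise zone) — met.
(B) ≥ 6 yrs in jurisdiction — holds.
(C) veteran — met.
(D) no delinquency — met.
(E) ≤ 19 employees — satisfied.
(i): T AND T AND T AND T AND T → true.
(ii) receipts ≤ $300,000 — not met.
(b) = T OR F = true.
(c) ≥80% agricultural — holds.
So (1) is satisfied (T AND T AND T).
(2) >60% out-of-jur. sales — not satisfied.
Overall = T OR F = true.

Yes — exempt.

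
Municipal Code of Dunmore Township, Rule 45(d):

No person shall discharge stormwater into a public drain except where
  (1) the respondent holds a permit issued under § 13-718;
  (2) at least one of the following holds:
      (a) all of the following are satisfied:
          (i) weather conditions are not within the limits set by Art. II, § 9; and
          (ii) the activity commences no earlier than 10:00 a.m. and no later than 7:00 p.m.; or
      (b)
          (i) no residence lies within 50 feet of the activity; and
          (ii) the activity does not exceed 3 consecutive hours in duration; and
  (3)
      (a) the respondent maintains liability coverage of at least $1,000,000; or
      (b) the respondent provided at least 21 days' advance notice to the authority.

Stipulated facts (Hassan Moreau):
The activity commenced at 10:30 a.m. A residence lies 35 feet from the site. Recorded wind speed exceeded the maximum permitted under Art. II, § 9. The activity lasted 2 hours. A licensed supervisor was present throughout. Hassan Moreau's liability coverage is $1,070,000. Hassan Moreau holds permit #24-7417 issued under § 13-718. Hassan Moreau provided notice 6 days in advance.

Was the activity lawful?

Yes — lawful.

(1) holds permit — satisfied.
(i) not (weather ok) — met.
(ii) start within hours — met.
So (a) is satisfied (T AND T).
(i) no residence in 50 ft — not satisfied.
(ii) ≤ 3 hrs duration — satisfied.
So (b) is not satisfied (F AND T).
(2): T OR F → true.
(a) coverage ≥ $1,000,000 — satisfied.
(b) ≥21 days' notice — fails.
(3): T OR F → true.
Overall = T AND T AND T = true.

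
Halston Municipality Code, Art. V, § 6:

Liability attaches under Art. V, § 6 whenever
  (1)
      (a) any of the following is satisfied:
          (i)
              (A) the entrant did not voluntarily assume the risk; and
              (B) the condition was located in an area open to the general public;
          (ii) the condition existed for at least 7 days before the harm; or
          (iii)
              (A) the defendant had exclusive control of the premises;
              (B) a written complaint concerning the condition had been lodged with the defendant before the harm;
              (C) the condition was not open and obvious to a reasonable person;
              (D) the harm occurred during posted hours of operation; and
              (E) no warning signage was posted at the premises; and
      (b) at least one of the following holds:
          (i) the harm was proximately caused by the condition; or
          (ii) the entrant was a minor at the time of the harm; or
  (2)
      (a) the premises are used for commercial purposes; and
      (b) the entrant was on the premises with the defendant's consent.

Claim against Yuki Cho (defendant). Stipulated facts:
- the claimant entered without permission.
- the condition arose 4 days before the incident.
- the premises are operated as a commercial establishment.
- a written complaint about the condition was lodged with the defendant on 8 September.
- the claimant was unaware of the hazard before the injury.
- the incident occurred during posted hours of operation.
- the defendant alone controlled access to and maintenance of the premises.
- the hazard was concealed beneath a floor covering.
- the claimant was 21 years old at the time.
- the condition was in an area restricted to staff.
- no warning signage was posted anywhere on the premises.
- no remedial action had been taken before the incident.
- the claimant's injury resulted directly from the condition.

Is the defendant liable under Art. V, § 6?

(A) no assumed risk — holds.
(B) public area — not satisfied.
(i): T AND F → false.
(ii) condition ≥7 days old — not satisfied.
(A) exclusive control — holds.
(B) complaint lodged — met.
(C) not open/obvious — holds.
(D) during posted hours — holds.
(E) no signage posted — met.
(iii) = T AND T AND T AND T AND T = true.
(a): F OR F OR T → true.
(i) proximate cause — holds.
(ii) entrant a minor — not satisfied.
(b): T OR F → true.
(1): T AND T → true.
(a) commercial use — met.
(b) consent to enter — not met.
So (2) is not satisfied (T AND F).
Overall: T OR F → true.

Yes — liable.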